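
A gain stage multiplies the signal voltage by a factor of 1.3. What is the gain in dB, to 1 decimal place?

2.3 dB

Voltage ratio → dB uses the 20·log₁₀ form:
20·log₁₀(1.3) = 2.3 dB.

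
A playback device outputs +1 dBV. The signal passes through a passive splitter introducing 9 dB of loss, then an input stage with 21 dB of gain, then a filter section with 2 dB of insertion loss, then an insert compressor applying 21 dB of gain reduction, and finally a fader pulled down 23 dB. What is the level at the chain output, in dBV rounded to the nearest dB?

-33 dBV

Cascaded gains and losses add directly in dB.
+1 − 9 + 21 − 2 − 21 − 23 = -33 dBV.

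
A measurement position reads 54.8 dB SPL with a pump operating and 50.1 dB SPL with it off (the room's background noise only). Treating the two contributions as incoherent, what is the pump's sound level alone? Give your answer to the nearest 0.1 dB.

53.0 dB SPL

Remove the background by subtracting linear intensities:
L_src = 10·log₁₀(10^(54.8/10) − 10^(50.1/10)) = 10·log₁₀(199700) = 53.0 dB SPL.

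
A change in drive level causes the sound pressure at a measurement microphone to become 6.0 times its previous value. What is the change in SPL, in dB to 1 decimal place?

15.6 dB

SPL change from a pressure ratio uses the 20·log₁₀ form:
20·log₁₀(6.0) = 15.6 dB.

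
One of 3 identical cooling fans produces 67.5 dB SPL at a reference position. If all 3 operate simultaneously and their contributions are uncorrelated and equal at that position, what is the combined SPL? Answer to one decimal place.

3 equal incoherent sources raise the level by 10·log₁₀(3) = 4.77 dB.
L_total = 67.5 + 4.77 = 72.3 dB SPL.

72.3 dB SPL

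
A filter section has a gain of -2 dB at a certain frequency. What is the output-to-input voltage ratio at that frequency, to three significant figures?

Voltage ratio = 10^(dB/20).
10^(-2/20) = 10^(-0.1000) = 0.794.

0.794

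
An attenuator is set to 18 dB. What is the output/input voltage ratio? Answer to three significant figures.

Voltage ratio = 10^(dB/20).
10^(-18/20) = 10^(-0.9000) = 0.126.

0.126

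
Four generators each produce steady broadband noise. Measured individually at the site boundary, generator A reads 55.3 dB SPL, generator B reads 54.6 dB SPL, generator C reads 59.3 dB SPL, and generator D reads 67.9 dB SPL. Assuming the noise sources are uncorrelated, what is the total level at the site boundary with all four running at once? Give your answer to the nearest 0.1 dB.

68.8 dB SPL

Add the sources as powers (linear), then convert back to dB:
L_total = 10·log₁₀(10^(55.3/10) + 10^(54.6/10) + 10^(59.3/10) + 10^(67.9/10)) = 10·log₁₀(7644000) = 68.8 dB SPL.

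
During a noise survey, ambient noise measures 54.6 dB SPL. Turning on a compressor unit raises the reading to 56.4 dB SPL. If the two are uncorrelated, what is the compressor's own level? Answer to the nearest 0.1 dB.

51.7 dB SPL

Remove the background by subtracting linear intensities:
L_src = 10·log₁₀(10^(56.4/10) − 10^(54.6/10)) = 10·log₁₀(148100) = 51.7 dB SPL.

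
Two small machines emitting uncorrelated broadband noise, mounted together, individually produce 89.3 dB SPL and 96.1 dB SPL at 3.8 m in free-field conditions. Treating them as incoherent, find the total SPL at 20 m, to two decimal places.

Combined at 3.8 m: 10·log₁₀(10^(89.3/10)+10^(96.1/10)) = 96.924 dB SPL.
Then apply −20·log₁₀(20/3.8) = -14.425 dB → 82.50 dB SPL.

82.50 dB SPL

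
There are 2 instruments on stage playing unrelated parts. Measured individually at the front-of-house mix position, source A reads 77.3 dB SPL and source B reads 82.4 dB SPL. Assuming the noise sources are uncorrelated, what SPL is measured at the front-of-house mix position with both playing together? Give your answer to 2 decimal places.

83.57 dB SPL

Incoherent sources sum as intensities:
L_total = 10·log₁₀(10^(77.3/10) + 10^(82.4/10)) = 10·log₁₀(227500000) = 83.57 dB SPL.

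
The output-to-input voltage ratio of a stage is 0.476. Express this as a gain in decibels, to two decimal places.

-6.45 dB

Voltage ratio → dB uses the 20·log₁₀ form:
20·log₁₀(0.476) = -6.45 dB.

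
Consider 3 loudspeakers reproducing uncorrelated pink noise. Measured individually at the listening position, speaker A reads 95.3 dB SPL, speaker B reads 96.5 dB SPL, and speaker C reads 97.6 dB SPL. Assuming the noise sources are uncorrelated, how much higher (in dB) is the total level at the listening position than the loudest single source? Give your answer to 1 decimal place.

Uncorrelated sources add in intensity (power), not in dB.
L_total = 10·log₁₀(10^(95.3/10) + 10^(96.5/10) + 10^(97.6/10)) = 101.34 dB SPL.
Excess over the loudest (97.6 dB): 101.34 − 97.6 = 3.7 dB.

3.7 dB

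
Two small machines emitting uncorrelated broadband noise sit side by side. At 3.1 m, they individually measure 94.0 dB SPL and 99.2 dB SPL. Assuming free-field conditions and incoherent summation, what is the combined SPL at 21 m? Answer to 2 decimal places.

83.73 dB SPL

Combined at 3.1 m: 10·log₁₀(10^(94.0/10)+10^(99.2/10)) = 100.346 dB SPL.
Then apply −20·log₁₀(21/3.1) = -16.617 dB → 83.73 dB SPL.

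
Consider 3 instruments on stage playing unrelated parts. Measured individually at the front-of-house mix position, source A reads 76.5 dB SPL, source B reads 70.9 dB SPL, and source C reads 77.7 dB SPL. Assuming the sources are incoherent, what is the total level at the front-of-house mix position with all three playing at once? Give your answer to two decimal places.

80.64 dB SPL

Add the sources as powers (linear), then convert back to dB:
L_total = 10·log₁₀(10^(76.5/10) + 10^(70.9/10) + 10^(77.7/10)) = 10·log₁₀(115900000) = 80.64 dB SPL.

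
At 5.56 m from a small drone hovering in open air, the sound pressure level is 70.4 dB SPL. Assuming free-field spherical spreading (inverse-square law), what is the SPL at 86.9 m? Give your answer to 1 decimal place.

46.5 dB SPL

Inverse-square spreading gives ΔL = −20·log₁₀(d₂/d₁).
ΔL = −20·log₁₀(86.9/5.56) = -23.88 dB, so L₂ = 70.4 + (-23.88) = 46.5 dB SPL.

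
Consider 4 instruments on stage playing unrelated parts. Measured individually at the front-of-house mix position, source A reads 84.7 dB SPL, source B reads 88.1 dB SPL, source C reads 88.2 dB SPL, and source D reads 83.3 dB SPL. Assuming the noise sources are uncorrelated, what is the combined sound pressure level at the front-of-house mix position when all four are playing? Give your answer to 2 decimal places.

Incoherent sources sum as intensities:
L_total = 10·log₁₀(10^(84.7/10) + 10^(88.1/10) + 10^(88.2/10) + 10^(83.3/10)) = 10·log₁₀(1815000000) = 92.59 dB SPL.

92.59 dB SPL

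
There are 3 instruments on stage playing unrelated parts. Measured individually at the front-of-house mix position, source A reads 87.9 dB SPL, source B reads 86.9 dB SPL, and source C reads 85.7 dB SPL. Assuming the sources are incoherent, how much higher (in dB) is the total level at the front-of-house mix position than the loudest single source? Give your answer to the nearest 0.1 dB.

3.8 dB

Uncorrelated sources add in intensity (power), not in dB.
L_total = 10·log₁₀(10^(87.9/10) + 10^(86.9/10) + 10^(85.7/10)) = 91.70 dB SPL.
Excess over the loudest (87.9 dB): 91.70 − 87.9 = 3.8 dB.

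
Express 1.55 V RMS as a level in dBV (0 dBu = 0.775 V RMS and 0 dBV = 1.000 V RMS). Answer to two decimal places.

dBV = 20·log₁₀(V / 1.000 V).
20·log₁₀(1.55/1.000) = +3.81 dBV.

+3.81 dBV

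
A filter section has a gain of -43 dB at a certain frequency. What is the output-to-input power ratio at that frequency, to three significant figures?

Power ratio = 10^(dB/10).
10^(-43/10) = 10^(-4.300) = 0.0000501.

0.0000501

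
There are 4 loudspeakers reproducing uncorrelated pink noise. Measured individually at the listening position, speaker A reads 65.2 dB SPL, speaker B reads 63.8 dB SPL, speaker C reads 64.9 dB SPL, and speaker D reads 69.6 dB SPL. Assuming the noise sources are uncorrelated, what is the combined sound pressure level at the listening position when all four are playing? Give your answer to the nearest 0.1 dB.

Add the sources as powers (linear), then convert back to dB:
L_total = 10·log₁₀(10^(65.2/10) + 10^(63.8/10) + 10^(64.9/10) + 10^(69.6/10)) = 10·log₁₀(17920000) = 72.5 dB SPL.

72.5 dB SPL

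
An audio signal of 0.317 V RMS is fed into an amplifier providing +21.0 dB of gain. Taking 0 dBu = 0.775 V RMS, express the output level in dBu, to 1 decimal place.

Input level: 20·log₁₀(0.317/0.775) = -7.76 dBu.
Output: -7.76 + 21.0 = +13.2 dBu.

+13.2 dBu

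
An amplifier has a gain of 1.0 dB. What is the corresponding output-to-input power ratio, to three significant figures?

1.26

Power ratio = 10^(dB/10).
10^(1.0/10) = 10^(0.1000) = 1.26.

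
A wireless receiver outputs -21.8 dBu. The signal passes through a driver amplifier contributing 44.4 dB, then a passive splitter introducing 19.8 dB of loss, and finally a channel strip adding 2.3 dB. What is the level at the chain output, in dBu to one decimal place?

Cascaded gains and losses add directly in dB.
-21.8 + 44.4 − 19.8 + 2.3 = +5.1 dBu.

+5.1 dBu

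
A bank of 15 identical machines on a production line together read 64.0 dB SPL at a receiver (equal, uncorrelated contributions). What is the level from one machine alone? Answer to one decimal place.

52.2 dB SPL

15 equal incoherent sources add 10·log₁₀(15) = 11.76 dB over one source.
L_one = 64.0 − 11.76 = 52.2 dB SPL.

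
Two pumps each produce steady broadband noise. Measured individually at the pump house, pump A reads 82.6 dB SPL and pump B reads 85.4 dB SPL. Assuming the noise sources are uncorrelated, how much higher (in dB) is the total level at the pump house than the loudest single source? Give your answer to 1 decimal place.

1.8 dB

Uncorrelated sources add in intensity (power), not in dB.
L_total = 10·log₁₀(10^(82.6/10) + 10^(85.4/10)) = 87.23 dB SPL.
Excess over the loudest (85.4 dB): 87.23 − 85.4 = 1.8 dB.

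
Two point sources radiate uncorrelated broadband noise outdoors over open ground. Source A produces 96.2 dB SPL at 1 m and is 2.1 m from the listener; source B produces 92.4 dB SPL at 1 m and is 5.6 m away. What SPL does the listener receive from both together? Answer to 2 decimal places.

90.00 dB SPL

At the listener: L_A = 96.2 − 20·log₁₀(2.1) = 89.756 dB; L_B = 92.4 − 20·log₁₀(5.6) = 77.436 dB.
Combined: 10·log₁₀(10^(89.756/10)+10^(77.436/10)) = 90.00 dB SPL.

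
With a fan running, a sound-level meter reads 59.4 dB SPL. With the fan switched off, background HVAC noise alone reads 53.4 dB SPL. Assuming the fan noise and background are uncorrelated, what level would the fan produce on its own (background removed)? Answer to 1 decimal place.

Subtract intensities: L_src = 10·log₁₀(10^(L_total/10) − 10^(L_bg/10)).
L_src = 10·log₁₀(10^(59.4/10) − 10^(53.4/10)) = 10·log₁₀(652200) = 58.1 dB SPL.

58.1 dB SPL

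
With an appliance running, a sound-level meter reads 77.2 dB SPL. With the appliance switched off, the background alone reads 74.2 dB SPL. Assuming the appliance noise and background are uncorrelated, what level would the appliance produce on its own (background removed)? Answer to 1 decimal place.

74.2 dB SPL

Remove the background by subtracting linear intensities:
L_src = 10·log₁₀(10^(77.2/10) − 10^(74.2/10)) = 10·log₁₀(26180000) = 74.2 dB SPL.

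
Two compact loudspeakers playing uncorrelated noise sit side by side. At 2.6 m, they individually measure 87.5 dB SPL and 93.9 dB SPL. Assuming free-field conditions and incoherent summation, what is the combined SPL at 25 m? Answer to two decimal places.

75.14 dB SPL

Combined at 2.6 m: 10·log₁₀(10^(87.5/10)+10^(93.9/10)) = 94.796 dB SPL.
Then apply −20·log₁₀(25/2.6) = -19.659 dB → 75.14 dB SPL.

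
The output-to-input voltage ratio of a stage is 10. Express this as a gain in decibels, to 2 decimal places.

20.00 dB

Voltage is an amplitude quantity, so gain = 20·log₁₀(V_out/V_in).
20·log₁₀(10) = 20.00 dB.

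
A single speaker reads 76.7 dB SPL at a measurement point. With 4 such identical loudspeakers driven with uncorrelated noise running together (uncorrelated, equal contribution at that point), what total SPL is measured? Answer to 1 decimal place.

82.7 dB SPL

4 equal incoherent sources raise the level by 10·log₁₀(4) = 6.02 dB.
L_total = 76.7 + 6.02 = 82.7 dB SPL.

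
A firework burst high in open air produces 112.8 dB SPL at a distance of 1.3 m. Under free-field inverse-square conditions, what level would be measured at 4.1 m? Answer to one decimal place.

Inverse-square spreading gives ΔL = −20·log₁₀(d₂/d₁).
ΔL = −20·log₁₀(4.1/1.3) = -9.98 dB, so L₂ = 112.8 + (-9.98) = 102.8 dB SPL.

102.8 dB SPL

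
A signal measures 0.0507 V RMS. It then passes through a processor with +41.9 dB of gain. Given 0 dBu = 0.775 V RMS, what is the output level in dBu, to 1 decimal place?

+18.2 dBu

Input level: 20·log₁₀(0.0507/0.775) = -23.69 dBu.
Output: -23.69 + 41.9 = +18.2 dBu.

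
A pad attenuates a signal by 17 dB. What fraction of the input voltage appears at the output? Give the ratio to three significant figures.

0.141

Voltage ratio = 10^(dB/20).
10^(-17/20) = 10^(-0.8500) = 0.141.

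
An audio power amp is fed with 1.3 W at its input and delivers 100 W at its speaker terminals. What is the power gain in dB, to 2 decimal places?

18.86 dB

Power ratio → dB uses the 10·log₁₀ form:
10·log₁₀(100/1.3) = 10·log₁₀(76.92) = 18.86 dB.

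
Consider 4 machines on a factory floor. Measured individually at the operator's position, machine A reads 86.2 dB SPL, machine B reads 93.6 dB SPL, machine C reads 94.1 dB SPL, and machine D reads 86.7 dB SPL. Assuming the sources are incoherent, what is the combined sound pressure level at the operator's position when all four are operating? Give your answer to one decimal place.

Incoherent sources sum as intensities:
L_total = 10·log₁₀(10^(86.2/10) + 10^(93.6/10) + 10^(94.1/10) + 10^(86.7/10)) = 10·log₁₀(5746000000) = 97.6 dB SPL.

97.6 dB SPL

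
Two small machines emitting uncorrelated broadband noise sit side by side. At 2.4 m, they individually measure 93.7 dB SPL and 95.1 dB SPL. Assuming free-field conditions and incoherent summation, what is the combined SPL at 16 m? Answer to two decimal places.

Combined at 2.4 m: 10·log₁₀(10^(93.7/10)+10^(95.1/10)) = 97.466 dB SPL.
Then apply −20·log₁₀(16/2.4) = -16.478 dB → 80.99 dB SPL.

80.99 dB SPL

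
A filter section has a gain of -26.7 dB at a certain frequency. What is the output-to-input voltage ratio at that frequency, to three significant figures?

Voltage ratio = 10^(dB/20).
10^(-26.7/20) = 10^(-1.335) = 0.0462.

0.0462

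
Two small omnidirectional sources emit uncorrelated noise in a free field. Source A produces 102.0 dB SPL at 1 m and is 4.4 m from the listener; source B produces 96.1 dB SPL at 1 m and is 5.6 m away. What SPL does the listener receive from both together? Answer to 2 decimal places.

At the listener: L_A = 102.0 − 20·log₁₀(4.4) = 89.131 dB; L_B = 96.1 − 20·log₁₀(5.6) = 81.136 dB.
Combined: 10·log₁₀(10^(89.131/10)+10^(81.136/10)) = 89.77 dB SPL.

89.77 dB SPL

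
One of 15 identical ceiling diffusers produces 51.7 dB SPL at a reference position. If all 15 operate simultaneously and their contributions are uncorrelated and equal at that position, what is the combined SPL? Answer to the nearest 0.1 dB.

15 equal incoherent sources raise the level by 10·log₁₀(15) = 11.76 dB.
L_total = 51.7 + 11.76 = 63.5 dB SPL.

63.5 dB SPL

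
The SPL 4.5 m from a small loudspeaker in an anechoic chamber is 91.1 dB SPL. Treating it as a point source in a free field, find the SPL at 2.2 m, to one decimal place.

Inverse-square spreading gives ΔL = −20·log₁₀(d₂/d₁).
ΔL = −20·log₁₀(2.2/4.5) = 6.22 dB, so L₂ = 91.1 + (6.22) = 97.3 dB SPL.

97.3 dB SPL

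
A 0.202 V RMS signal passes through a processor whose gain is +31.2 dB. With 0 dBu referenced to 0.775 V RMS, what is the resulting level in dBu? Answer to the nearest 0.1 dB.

+19.5 dBu

Input level: 20·log₁₀(0.202/0.775) = -11.68 dBu.
Output: -11.68 + 31.2 = +19.5 dBu.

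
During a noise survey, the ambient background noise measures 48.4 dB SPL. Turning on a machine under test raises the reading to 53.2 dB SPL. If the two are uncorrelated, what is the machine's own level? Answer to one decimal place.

51.5 dB SPL

Background correction is a power subtraction:
L_src = 10·log₁₀(10^(53.2/10) − 10^(48.4/10)) = 10·log₁₀(139700) = 51.5 dB SPL.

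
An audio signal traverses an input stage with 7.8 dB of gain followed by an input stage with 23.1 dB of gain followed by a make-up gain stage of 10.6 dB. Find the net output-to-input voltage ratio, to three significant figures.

119

Net gain = 7.8 + 23.1 + 10.6 = 41.5 dB.
Voltage ratio = 10^(41.5/20) = 119.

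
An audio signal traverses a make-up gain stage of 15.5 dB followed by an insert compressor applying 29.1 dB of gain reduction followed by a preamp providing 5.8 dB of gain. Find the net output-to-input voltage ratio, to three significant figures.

0.407

Net gain = 15.5 + (−29.1) + 5.8 = -7.8 dB.
Voltage ratio = 10^(-7.8/20) = 0.407.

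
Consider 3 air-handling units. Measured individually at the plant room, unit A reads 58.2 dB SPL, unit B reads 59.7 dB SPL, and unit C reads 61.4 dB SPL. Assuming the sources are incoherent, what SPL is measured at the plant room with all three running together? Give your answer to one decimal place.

Add the sources as powers (linear), then convert back to dB:
L_total = 10·log₁₀(10^(58.2/10) + 10^(59.7/10) + 10^(61.4/10)) = 10·log₁₀(2974000) = 64.7 dB SPL.

64.7 dB SPL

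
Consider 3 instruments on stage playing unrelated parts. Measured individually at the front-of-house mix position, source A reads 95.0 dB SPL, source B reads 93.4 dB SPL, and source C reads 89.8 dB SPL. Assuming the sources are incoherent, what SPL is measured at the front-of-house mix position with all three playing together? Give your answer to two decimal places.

98.00 dB SPL

Incoherent sources sum as intensities:
L_total = 10·log₁₀(10^(95.0/10) + 10^(93.4/10) + 10^(89.8/10)) = 10·log₁₀(6305000000) = 98.00 dB SPL.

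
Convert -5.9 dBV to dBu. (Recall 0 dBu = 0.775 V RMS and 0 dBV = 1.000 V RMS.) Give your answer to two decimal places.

The offset between the scales is 20·log₁₀(0.775/1.000) = −2.214 dB.
So dBu = -5.9 + 2.214 = -3.69 dBu.

-3.69 dBu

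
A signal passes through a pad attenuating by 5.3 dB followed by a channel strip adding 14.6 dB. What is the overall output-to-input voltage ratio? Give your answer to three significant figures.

2.92

Net gain = (−5.3) + 14.6 = 9.3 dB.
Voltage ratio = 10^(9.3/20) = 2.92.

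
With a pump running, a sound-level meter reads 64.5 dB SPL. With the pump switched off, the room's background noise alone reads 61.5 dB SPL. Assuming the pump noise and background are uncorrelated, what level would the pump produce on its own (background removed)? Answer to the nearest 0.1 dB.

Background correction is a power subtraction:
L_src = 10·log₁₀(10^(64.5/10) − 10^(61.5/10)) = 10·log₁₀(1406000) = 61.5 dB SPL.

61.5 dB SPL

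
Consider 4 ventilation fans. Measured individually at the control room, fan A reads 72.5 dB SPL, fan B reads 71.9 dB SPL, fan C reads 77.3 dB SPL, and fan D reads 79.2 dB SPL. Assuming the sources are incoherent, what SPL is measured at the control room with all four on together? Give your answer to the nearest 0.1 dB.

82.3 dB SPL

Add the sources as powers (linear), then convert back to dB:
L_total = 10·log₁₀(10^(72.5/10) + 10^(71.9/10) + 10^(77.3/10) + 10^(79.2/10)) = 10·log₁₀(170200000) = 82.3 dB SPL.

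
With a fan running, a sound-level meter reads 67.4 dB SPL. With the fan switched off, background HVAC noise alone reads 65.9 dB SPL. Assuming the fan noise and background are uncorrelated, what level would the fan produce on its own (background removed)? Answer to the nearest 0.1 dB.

Remove the background by subtracting linear intensities:
L_src = 10·log₁₀(10^(67.4/10) − 10^(65.9/10)) = 10·log₁₀(1605000) = 62.1 dB SPL.

62.1 dB SPL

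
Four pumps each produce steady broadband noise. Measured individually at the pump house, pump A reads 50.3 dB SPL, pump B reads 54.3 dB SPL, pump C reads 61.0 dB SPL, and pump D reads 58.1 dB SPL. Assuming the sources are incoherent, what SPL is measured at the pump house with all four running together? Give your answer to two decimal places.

Incoherent sources sum as intensities:
L_total = 10·log₁₀(10^(50.3/10) + 10^(54.3/10) + 10^(61.0/10) + 10^(58.1/10)) = 10·log₁₀(2281000) = 63.58 dB SPL.

63.58 dB SPL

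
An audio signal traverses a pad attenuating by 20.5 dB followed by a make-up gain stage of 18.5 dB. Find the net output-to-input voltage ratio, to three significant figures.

Net gain = (−20.5) + 18.5 = -2.0 dB.
Voltage ratio = 10^(-2.0/20) = 0.794.

0.794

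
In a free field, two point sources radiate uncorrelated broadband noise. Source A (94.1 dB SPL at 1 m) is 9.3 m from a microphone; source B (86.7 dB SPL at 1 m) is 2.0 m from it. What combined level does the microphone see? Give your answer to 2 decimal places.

At the listener: L_A = 94.1 − 20·log₁₀(9.3) = 74.730 dB; L_B = 86.7 − 20·log₁₀(2.0) = 80.679 dB.
Combined: 10·log₁₀(10^(74.730/10)+10^(80.679/10)) = 81.66 dB SPL.

81.66 dB SPL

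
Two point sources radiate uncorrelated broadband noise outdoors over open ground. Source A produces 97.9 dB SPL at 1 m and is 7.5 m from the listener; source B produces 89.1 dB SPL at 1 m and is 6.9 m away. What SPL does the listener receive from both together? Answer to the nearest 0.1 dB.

81.0 dB SPL

At the listener: L_A = 97.9 − 20·log₁₀(7.5) = 80.40 dB; L_B = 89.1 − 20·log₁₀(6.9) = 72.32 dB.
Combined: 10·log₁₀(10^(80.40/10)+10^(72.32/10)) = 81.0 dB SPL.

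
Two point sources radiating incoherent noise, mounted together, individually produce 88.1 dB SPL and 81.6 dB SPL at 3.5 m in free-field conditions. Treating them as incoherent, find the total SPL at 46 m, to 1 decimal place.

66.6 dB SPL

Combined at 3.5 m: 10·log₁₀(10^(88.1/10)+10^(81.6/10)) = 88.98 dB SPL.
Then apply −20·log₁₀(46/3.5) = -22.37 dB → 66.6 dB SPL.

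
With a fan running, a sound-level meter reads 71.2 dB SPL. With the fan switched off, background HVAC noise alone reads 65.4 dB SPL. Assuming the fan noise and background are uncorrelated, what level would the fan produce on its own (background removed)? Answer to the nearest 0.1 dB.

Remove the background by subtracting linear intensities:
L_src = 10·log₁₀(10^(71.2/10) − 10^(65.4/10)) = 10·log₁₀(9715000) = 69.9 dB SPL.

69.9 dB SPL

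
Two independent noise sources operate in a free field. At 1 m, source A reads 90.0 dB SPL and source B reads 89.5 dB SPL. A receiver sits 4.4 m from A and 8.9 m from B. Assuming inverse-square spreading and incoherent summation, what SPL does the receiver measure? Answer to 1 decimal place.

At the listener: L_A = 90.0 − 20·log₁₀(4.4) = 77.13 dB; L_B = 89.5 − 20·log₁₀(8.9) = 70.51 dB.
Combined: 10·log₁₀(10^(77.13/10)+10^(70.51/10)) = 78.0 dB SPL.

78.0 dB SPL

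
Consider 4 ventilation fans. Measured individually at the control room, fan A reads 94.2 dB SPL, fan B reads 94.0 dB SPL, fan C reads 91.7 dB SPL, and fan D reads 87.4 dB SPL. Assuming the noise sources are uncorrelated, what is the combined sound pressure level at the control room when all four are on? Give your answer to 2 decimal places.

98.56 dB SPL

Add the sources as powers (linear), then convert back to dB:
L_total = 10·log₁₀(10^(94.2/10) + 10^(94.0/10) + 10^(91.7/10) + 10^(87.4/10)) = 10·log₁₀(7171000000) = 98.56 dB SPL.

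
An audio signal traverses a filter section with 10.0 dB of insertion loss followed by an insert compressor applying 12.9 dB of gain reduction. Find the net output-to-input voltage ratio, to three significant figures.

0.0716

Net gain = (−10.0) + (−12.9) = -22.9 dB.
Voltage ratio = 10^(-22.9/20) = 0.0716.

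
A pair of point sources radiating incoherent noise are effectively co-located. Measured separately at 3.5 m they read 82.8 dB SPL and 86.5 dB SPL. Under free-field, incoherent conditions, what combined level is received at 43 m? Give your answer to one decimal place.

Combined at 3.5 m: 10·log₁₀(10^(82.8/10)+10^(86.5/10)) = 88.04 dB SPL.
Then apply −20·log₁₀(43/3.5) = -21.79 dB → 66.3 dB SPL.

66.3 dB SPL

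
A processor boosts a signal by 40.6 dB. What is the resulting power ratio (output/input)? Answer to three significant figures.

Power ratio = 10^(dB/10).
10^(40.6/10) = 10^(4.060) = 11500.

11500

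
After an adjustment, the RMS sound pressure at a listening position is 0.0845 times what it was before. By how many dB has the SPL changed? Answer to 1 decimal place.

SPL change from a pressure ratio uses the 20·log₁₀ form:
20·log₁₀(0.0845) = -21.5 dB.

-21.5 dB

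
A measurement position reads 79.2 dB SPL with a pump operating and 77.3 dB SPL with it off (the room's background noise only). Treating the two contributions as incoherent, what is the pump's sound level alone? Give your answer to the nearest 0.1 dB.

Subtract intensities: L_src = 10·log₁₀(10^(L_total/10) − 10^(L_bg/10)).
L_src = 10·log₁₀(10^(79.2/10) − 10^(77.3/10)) = 10·log₁₀(29470000) = 74.7 dB SPL.

74.7 dB SPL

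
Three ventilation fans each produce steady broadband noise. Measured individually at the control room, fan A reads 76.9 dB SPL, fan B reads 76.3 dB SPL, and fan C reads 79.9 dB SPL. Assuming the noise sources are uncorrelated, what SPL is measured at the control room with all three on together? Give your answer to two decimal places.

Incoherent sources sum as intensities:
L_total = 10·log₁₀(10^(76.9/10) + 10^(76.3/10) + 10^(79.9/10)) = 10·log₁₀(189400000) = 82.77 dB SPL.

82.77 dB SPL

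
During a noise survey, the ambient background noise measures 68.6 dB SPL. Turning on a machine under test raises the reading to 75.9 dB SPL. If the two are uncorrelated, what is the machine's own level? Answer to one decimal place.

75.0 dB SPL

Subtract intensities: L_src = 10·log₁₀(10^(L_total/10) − 10^(L_bg/10)).
L_src = 10·log₁₀(10^(75.9/10) − 10^(68.6/10)) = 10·log₁₀(31660000) = 75.0 dB SPL.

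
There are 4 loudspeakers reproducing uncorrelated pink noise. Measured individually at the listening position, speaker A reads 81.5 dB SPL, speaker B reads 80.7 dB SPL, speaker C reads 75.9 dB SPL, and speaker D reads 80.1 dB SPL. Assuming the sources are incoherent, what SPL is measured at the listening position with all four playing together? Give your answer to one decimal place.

86.0 dB SPL

Add the sources as powers (linear), then convert back to dB:
L_total = 10·log₁₀(10^(81.5/10) + 10^(80.7/10) + 10^(75.9/10) + 10^(80.1/10)) = 10·log₁₀(400000000) = 86.0 dB SPL.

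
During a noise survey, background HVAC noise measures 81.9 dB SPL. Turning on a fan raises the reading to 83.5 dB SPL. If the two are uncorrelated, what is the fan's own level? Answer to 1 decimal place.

78.4 dB SPL

Background correction is a power subtraction:
L_src = 10·log₁₀(10^(83.5/10) − 10^(81.9/10)) = 10·log₁₀(68990000) = 78.4 dB SPL.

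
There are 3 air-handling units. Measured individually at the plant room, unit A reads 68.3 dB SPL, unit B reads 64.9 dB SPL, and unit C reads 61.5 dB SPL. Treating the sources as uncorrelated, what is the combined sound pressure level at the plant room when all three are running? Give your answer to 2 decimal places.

Add the sources as powers (linear), then convert back to dB:
L_total = 10·log₁₀(10^(68.3/10) + 10^(64.9/10) + 10^(61.5/10)) = 10·log₁₀(11260000) = 70.52 dB SPL.

70.52 dB SPL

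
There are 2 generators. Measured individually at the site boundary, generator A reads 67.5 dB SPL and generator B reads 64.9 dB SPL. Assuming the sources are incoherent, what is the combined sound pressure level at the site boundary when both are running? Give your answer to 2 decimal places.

Uncorrelated sources add in intensity (power), not in dB.
L_total = 10·log₁₀(10^(67.5/10) + 10^(64.9/10)) = 10·log₁₀(8714000) = 69.40 dB SPL.

69.40 dB SPL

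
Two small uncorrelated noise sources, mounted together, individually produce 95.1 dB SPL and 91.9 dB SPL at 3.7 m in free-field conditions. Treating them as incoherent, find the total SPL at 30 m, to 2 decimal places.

Combined at 3.7 m: 10·log₁₀(10^(95.1/10)+10^(91.9/10)) = 96.799 dB SPL.
Then apply −20·log₁₀(30/3.7) = -18.178 dB → 78.62 dB SPL.

78.62 dB SPL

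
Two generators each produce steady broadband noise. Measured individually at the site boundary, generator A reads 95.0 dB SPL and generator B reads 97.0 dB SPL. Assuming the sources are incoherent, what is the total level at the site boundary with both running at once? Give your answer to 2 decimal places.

Add the sources as powers (linear), then convert back to dB:
L_total = 10·log₁₀(10^(95.0/10) + 10^(97.0/10)) = 10·log₁₀(8174000000) = 99.12 dB SPL.

99.12 dB SPL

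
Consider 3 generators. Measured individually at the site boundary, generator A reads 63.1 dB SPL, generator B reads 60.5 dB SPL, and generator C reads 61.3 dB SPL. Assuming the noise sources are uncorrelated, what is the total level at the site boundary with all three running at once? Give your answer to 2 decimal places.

66.54 dB SPL

Add the sources as powers (linear), then convert back to dB:
L_total = 10·log₁₀(10^(63.1/10) + 10^(60.5/10) + 10^(61.3/10)) = 10·log₁₀(4513000) = 66.54 dB SPL.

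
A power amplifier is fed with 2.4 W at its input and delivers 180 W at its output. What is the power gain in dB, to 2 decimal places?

18.75 dB

Power ratio → dB uses the 10·log₁₀ form:
10·log₁₀(180/2.4) = 10·log₁₀(75.00) = 18.75 dB.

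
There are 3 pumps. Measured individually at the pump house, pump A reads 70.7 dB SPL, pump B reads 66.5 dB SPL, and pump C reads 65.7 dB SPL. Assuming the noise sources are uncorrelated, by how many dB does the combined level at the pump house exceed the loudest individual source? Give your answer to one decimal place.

Incoherent sources sum as intensities:
L_total = 10·log₁₀(10^(70.7/10) + 10^(66.5/10) + 10^(65.7/10)) = 73.00 dB SPL.
Excess over the loudest (70.7 dB): 73.00 − 70.7 = 2.3 dB.

2.3 dB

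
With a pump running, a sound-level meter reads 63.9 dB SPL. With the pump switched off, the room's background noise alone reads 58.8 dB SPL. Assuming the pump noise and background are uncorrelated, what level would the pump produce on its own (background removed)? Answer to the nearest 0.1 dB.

62.3 dB SPL

Background correction is a power subtraction:
L_src = 10·log₁₀(10^(63.9/10) − 10^(58.8/10)) = 10·log₁₀(1696000) = 62.3 dB SPL.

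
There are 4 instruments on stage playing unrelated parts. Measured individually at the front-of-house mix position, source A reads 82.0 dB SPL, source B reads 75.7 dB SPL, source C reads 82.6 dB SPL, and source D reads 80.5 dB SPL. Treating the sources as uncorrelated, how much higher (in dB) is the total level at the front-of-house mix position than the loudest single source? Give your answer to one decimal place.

Uncorrelated sources add in intensity (power), not in dB.
L_total = 10·log₁₀(10^(82.0/10) + 10^(75.7/10) + 10^(82.6/10) + 10^(80.5/10)) = 86.90 dB SPL.
Excess over the loudest (82.6 dB): 86.90 − 82.6 = 4.3 dB.

4.3 dB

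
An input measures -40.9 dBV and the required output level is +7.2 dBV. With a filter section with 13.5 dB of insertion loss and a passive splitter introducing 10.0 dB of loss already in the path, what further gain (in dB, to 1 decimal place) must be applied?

The required make-up gain is the shortfall in the dB sum.
G = +7.2 − (-40.9) + 13.5 + 10.0 = 71.6 dB.

71.6 dB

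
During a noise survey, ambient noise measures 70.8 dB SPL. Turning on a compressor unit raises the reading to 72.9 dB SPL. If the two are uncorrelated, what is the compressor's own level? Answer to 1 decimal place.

68.7 dB SPL

Remove the background by subtracting linear intensities:
L_src = 10·log₁₀(10^(72.9/10) − 10^(70.8/10)) = 10·log₁₀(7476000) = 68.7 dB SPL.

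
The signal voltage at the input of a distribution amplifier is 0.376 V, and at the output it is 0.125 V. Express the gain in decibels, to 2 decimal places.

Voltage ratio → dB uses the 20·log₁₀ form:
20·log₁₀(0.125/0.376) = 20·log₁₀(0.3324) = -9.57 dB.

-9.57 dB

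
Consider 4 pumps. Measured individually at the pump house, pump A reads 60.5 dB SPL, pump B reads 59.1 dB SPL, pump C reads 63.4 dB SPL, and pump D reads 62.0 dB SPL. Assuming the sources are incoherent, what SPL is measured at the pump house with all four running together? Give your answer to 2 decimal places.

67.56 dB SPL

Incoherent sources sum as intensities:
L_total = 10·log₁₀(10^(60.5/10) + 10^(59.1/10) + 10^(63.4/10) + 10^(62.0/10)) = 10·log₁₀(5708000) = 67.56 dB SPL.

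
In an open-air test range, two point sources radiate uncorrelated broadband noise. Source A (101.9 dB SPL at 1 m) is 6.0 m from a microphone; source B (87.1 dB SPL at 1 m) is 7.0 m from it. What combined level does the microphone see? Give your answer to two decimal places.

86.44 dB SPL

At the listener: L_A = 101.9 − 20·log₁₀(6.0) = 86.337 dB; L_B = 87.1 − 20·log₁₀(7.0) = 70.198 dB.
Combined: 10·log₁₀(10^(86.337/10)+10^(70.198/10)) = 86.44 dB SPL.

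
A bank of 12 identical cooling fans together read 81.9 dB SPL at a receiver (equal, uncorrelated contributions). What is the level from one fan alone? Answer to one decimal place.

71.1 dB SPL

12 equal incoherent sources add 10·log₁₀(12) = 10.79 dB over one source.
L_one = 81.9 − 10.79 = 71.1 dB SPL.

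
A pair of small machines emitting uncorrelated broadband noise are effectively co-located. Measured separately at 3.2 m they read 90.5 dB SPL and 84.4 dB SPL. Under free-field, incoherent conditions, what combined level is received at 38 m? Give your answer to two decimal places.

69.96 dB SPL

Combined at 3.2 m: 10·log₁₀(10^(90.5/10)+10^(84.4/10)) = 91.453 dB SPL.
Then apply −20·log₁₀(38/3.2) = -21.493 dB → 69.96 dB SPL.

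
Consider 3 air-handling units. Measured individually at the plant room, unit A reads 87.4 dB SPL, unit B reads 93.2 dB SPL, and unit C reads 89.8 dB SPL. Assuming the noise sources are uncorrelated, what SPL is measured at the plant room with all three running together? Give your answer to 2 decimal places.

95.56 dB SPL

Uncorrelated sources add in intensity (power), not in dB.
L_total = 10·log₁₀(10^(87.4/10) + 10^(93.2/10) + 10^(89.8/10)) = 10·log₁₀(3594000000) = 95.56 dB SPL.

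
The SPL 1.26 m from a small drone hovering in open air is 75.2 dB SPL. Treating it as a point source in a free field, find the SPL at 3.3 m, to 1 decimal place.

66.8 dB SPL

Inverse-square spreading gives ΔL = −20·log₁₀(d₂/d₁).
ΔL = −20·log₁₀(3.3/1.26) = -8.36 dB, so L₂ = 75.2 + (-8.36) = 66.8 dB SPL.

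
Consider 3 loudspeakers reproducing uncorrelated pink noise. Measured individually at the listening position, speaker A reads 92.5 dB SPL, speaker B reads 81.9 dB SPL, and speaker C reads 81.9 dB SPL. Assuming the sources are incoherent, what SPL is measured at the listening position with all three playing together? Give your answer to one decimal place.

93.2 dB SPL

Incoherent sources sum as intensities:
L_total = 10·log₁₀(10^(92.5/10) + 10^(81.9/10) + 10^(81.9/10)) = 10·log₁₀(2088000000) = 93.2 dB SPL.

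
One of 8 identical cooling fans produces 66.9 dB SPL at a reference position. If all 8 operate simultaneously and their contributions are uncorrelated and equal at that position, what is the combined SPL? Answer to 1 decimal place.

75.9 dB SPL

8 equal incoherent sources raise the level by 10·log₁₀(8) = 9.03 dB.
L_total = 66.9 + 9.03 = 75.9 dB SPL.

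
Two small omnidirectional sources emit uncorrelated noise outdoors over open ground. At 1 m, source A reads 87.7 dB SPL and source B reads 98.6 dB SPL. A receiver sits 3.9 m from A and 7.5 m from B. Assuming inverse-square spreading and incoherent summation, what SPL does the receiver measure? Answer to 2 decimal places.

At the listener: L_A = 87.7 − 20·log₁₀(3.9) = 75.879 dB; L_B = 98.6 − 20·log₁₀(7.5) = 81.099 dB.
Combined: 10·log₁₀(10^(75.879/10)+10^(81.099/10)) = 82.24 dB SPL.

82.24 dB SPL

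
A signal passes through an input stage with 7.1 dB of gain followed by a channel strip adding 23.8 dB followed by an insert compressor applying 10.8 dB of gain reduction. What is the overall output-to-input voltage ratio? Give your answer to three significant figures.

10.1

Net gain = 7.1 + 23.8 + (−10.8) = 20.1 dB.
Voltage ratio = 10^(20.1/20) = 10.1.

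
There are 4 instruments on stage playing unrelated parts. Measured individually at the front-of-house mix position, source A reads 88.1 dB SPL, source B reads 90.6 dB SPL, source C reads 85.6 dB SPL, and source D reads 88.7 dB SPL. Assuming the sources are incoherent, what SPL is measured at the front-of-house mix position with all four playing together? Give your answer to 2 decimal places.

Add the sources as powers (linear), then convert back to dB:
L_total = 10·log₁₀(10^(88.1/10) + 10^(90.6/10) + 10^(85.6/10) + 10^(88.7/10)) = 10·log₁₀(2898000000) = 94.62 dB SPL.

94.62 dB SPL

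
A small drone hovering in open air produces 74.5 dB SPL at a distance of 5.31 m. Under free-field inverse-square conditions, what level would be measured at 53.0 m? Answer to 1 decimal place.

For a point source in a free field, ΔL = −20·log₁₀(d₂/d₁).
ΔL = −20·log₁₀(53.0/5.31) = -19.98 dB, so L₂ = 74.5 + (-19.98) = 54.5 dB SPL.

54.5 dB SPL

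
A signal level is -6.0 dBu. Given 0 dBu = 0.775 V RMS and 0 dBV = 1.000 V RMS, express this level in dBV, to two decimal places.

-8.21 dBV

The offset between the scales is 20·log₁₀(0.775/1.000) = −2.214 dB.
So dBV = -6.0 − 2.214 = -8.21 dBV.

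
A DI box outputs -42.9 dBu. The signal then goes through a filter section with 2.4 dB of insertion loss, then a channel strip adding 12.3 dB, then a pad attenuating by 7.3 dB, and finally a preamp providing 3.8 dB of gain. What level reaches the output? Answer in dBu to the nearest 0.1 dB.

-36.5 dBu

In dB, series stages simply add:
-42.9 − 2.4 + 12.3 − 7.3 + 3.8 = -36.5 dBu.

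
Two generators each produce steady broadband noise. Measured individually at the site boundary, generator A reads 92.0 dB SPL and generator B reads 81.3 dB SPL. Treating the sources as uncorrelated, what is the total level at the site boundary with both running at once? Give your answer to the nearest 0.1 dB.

92.4 dB SPL

Add the sources as powers (linear), then convert back to dB:
L_total = 10·log₁₀(10^(92.0/10) + 10^(81.3/10)) = 10·log₁₀(1720000000) = 92.4 dB SPL.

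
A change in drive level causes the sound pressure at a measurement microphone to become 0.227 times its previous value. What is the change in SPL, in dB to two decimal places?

-12.88 dB

Sound pressure is an amplitude quantity: ΔL = 20·log₁₀(p₂/p₁).
20·log₁₀(0.227) = -12.88 dB.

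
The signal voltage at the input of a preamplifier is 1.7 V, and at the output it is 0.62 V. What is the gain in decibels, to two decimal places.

-8.76 dB

For a voltage ratio, dB = 20·log₁₀(V₂/V₁).
20·log₁₀(0.62/1.7) = 20·log₁₀(0.3647) = -8.76 dB.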